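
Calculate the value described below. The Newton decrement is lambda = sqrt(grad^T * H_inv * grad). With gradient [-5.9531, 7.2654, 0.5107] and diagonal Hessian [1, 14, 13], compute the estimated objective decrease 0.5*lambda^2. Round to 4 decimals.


Step 1: H is diagonal, so H^(-1) * g = [-5.9531, 0.519, 0.0393].
Step 2: g^T H^(-1) g = sum_i g_i^2 / H_ii
  = (-5.9531)^2/1 + (7.2654)^2/14 + (0.5107)^2/13
  = 35.4394 + 3.7704 + 0.0201 = 39.2299
Step 3: Objective decrease = 0.5 * g^T H^(-1) g = 19.6149


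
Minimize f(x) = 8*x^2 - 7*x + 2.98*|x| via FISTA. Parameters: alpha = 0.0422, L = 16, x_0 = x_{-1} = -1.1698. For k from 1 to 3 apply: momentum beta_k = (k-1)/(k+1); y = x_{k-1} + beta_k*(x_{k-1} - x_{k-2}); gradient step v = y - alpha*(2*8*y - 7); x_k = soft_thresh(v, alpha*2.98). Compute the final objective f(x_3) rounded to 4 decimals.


FISTA on f(x) = 8*x^2 - 7*x + 2.98*|x|
L = 16, alpha = 0.0422
Iteration 1: beta = 0.0, y = -1.1698 + 0.0*(-1.1698 + 1.1698) = -1.1698
  grad(y) = -25.7168, v = y - alpha*grad = -0.0846
  prox(v) = soft_thresh(-0.0846, 0.1258) = 0.0
Iteration 2: beta = 0.3333, y = 0.0 + 0.3333*(0.0 + 1.1698) = 0.3899
  grad(y) = -0.7611, v = y - alpha*grad = 0.4221
  prox(v) = soft_thresh(0.4221, 0.1258) = 0.2963
Iteration 3: beta = 0.5, y = 0.2963 + 0.5*(0.2963 - 0.0) = 0.4444
  grad(y) = 0.1111, v = y - alpha*grad = 0.4398
  prox(v) = soft_thresh(0.4398, 0.1258) = 0.314
f(x_3) = 8*0.314^2 - 7*0.314 + 2.98*|0.314| = -0.4735


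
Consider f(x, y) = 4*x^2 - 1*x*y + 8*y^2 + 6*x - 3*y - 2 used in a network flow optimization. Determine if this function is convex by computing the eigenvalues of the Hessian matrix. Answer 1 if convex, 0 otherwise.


The Hessian of f(x,y) = 4*x^2 - 1*x*y + 8*y^2 + 6*x - 3*y - 2 is:
H = [[8, -1], [-1, 16]]
Trace = 8 + 16 = 24
Determinant = 8*16 - (-1)^2 = 127
Discriminant = (24)^2 - 4*127 = 68.0
Eigenvalues: lambda_1 = 7.8769, lambda_2 = 16.1231
The function is convex.

1


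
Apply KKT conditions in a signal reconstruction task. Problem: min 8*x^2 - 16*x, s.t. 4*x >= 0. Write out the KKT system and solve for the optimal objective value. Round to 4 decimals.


Step 1: Try lambda = 0 (constraint inactive).
Stationarity: 2*8*x - 16 = 0
x* = 16/(2*8) = 1.0
Check constraint: 4*1.0 = 4.0 >= 0 -- satisfied.
Step 2: Compute optimal value.
f(x*) = 8*1.0^2 - 16*1.0 = -8.0


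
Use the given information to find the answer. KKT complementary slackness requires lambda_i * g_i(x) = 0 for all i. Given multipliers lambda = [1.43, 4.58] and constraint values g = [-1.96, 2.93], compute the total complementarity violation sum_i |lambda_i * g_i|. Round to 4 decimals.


KKT complementary slackness check:
lambda_1 * g_1 = 1.43 * -1.96 = -2.8028
lambda_2 * g_2 = 4.58 * 2.93 = 13.4194
Total violation = 2.8028 + 13.4194 = 16.2222


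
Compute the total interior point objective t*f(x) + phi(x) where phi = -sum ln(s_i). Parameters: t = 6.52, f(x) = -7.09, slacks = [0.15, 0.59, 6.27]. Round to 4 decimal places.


Step 1: Compute log-barrier.
ln values: [-1.8971, -0.5276, 1.8358]
phi = -(-1.8971 - 0.5276 + 1.8358) = 0.589
Step 2: Compute augmented objective.
t*f(x) = 6.52*-7.09 = -46.2268
Total = -46.2268 + 0.589 = -45.6378


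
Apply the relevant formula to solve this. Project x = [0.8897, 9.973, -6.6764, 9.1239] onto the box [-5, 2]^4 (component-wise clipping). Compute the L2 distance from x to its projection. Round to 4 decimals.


Project each component onto [-5, 2].
clip(0.8897) = 0.8897, clip(9.973) = 2.0, clip(-6.6764) = -5.0, clip(9.1239) = 2.0
Projection = [0.8897, 2.0, -5.0, 2.0]
Squared diffs: [0.0, 63.5687, 2.8103, 50.75]
Distance = sqrt(117.129) = 10.8226


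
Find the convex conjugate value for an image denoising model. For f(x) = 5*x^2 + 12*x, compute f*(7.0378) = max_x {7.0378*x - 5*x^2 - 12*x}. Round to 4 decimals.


f*(y) = sup_x {y*x - a*x^2 - b*x} = sup_x {(y-b)*x - a*x^2}
FOC: (y - b) - 2a*x = 0 => x* = (y - b)/(2a)
x* = (7.0378 - 12)/(2*5) = -0.4962
f*(7.0378) = (y-b)^2/(4a) = (7.0378 - 12)^2/(4*5)
= 24.6234/20 = 1.2312


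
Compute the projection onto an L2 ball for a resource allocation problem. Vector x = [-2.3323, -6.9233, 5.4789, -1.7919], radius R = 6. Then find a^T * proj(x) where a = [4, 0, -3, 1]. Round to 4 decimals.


Step 1: Compute ||x|| (intermediates to 6 decimals).
||x|| = sqrt((-2.3323)^2 + (-6.9233)^2 + 5.4789^2 + (-1.7919)^2) = 9.305964
Step 2: Project.
Since ||x|| > R, scale = R/||x|| = 6/9.305964 = 0.644748, proj(x) = scale * x
proj(x) = [-1.503746, -4.463784, 3.53251, -1.155324]
Step 3: Dot product.
a^T * proj(x) = 4*(-1.503746) + 0*(-4.463784) - 3*3.53251 + 1*(-1.155324) = -17.7678


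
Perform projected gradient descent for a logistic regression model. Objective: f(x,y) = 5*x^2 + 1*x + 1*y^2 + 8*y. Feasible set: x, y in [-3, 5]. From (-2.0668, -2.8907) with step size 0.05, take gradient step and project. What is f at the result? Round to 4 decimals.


Step 1: Compute gradient at (-2.0668, -2.8907).
grad_x = 2*5*-2.0668 + 1 = -19.668
grad_y = 2*1*-2.8907 + 8 = 2.2186
Step 2: Gradient step.
x_raw = -2.0668 - 0.05*-19.668 = -1.0834
y_raw = -2.8907 - 0.05*2.2186 = -3.0016
Step 3: Project onto [-3, 5].
x_proj = clip(-1.0834) = -1.0834
y_proj = clip(-3.0016) = -3.0
Step 4: Evaluate f.
f(-1.0834, -3.0) = -10.2146


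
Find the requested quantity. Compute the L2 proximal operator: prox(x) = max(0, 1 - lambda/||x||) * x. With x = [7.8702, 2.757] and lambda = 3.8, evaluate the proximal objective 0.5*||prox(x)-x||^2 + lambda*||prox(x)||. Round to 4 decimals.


Step 1: Compute ||x||.
||x|| = 8.3391
Step 2: Compute scaling factor.
scale = max(0, 1 - 3.8/8.3391) = 0.5443
Step 3: prox(x) = [4.2839, 1.5007]
||prox(x)|| = 4.5391
Step 4: Proximal objective.
0.5*||prox-x||^2 = 7.22
lambda*||prox|| = 17.2486
Total = 24.4687


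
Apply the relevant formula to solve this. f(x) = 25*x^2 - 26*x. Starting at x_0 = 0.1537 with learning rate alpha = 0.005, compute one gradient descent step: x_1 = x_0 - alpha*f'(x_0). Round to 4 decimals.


We compute the gradient at x_0 and apply the update.
f'(x) = 50*x - 26
f'(0.1537) = 50*0.1537 - 26 = -18.315
x_1 = 0.1537 - 0.005*-18.315 = 0.2453


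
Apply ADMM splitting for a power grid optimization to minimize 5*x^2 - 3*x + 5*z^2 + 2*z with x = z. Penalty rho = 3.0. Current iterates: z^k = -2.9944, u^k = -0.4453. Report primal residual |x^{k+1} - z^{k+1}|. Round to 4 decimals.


ADMM iteration with rho = 3.0, z^k = -2.9944, u^k = -0.4453
Step 1: x-update.
Minimize 5*x^2 - 3*x + (3.0/2)*(x + 2.9944 - 0.4453)^2
FOC: (2*5 + 3.0)*x = 3 + 3.0*(-2.9944 + 0.4453)
x^{k+1} = -0.3575
Step 2: z-update.
Minimize 5*z^2 + 2*z + (3.0/2)*(-0.3575 - z - 0.4453)^2
FOC: (2*5 + 3.0)*z = -2 + 3.0*(-0.3575 - 0.4453)
z^{k+1} = -0.3391
Step 3: u-update.
u^{k+1} = -0.4453 - 0.3575 + 0.3391 = -0.4637
Step 4: Primal residual = |-0.3575 + 0.3391| = 0.0184


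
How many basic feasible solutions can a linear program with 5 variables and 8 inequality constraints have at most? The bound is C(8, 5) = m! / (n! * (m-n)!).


Each vertex corresponds to some choice of n active constraints out of m, so the number of vertices is at most C(m, n) = m! / (n!(m-n)!).
m = 8, n = 5
Numerator: 8 * 7 * 6 * 5 * 4
Denominator: 5! = 120
C(8, 5) = 56


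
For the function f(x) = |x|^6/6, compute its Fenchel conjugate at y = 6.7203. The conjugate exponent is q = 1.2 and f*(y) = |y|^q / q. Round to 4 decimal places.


The conjugate exponent q satisfies 1/p + 1/q = 1.
p = 6, so q = 6/(6 - 1) = 1.2
|y|^q = 6.7203^1.2 = 9.8371
f*(6.7203) = 9.8371 / 1.2 = 8.1976


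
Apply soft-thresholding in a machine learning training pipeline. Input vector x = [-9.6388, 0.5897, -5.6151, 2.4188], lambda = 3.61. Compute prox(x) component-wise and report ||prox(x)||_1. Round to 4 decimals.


Soft-thresholding with lambda = 3.61:
prox(-9.6388) = sign(-9.6388)*max(|-9.6388| - 3.61, 0) = -6.0288
prox(0.5897) = sign(0.5897)*max(|0.5897| - 3.61, 0) = 0.0
prox(-5.6151) = sign(-5.6151)*max(|-5.6151| - 3.61, 0) = -2.0051
prox(2.4188) = sign(2.4188)*max(|2.4188| - 3.61, 0) = 0.0
prox(x) = [-6.0288, 0.0, -2.0051, 0.0]
||prox(x)||_1 = 6.0288 + 0.0 + 2.0051 + 0.0 = 8.0339


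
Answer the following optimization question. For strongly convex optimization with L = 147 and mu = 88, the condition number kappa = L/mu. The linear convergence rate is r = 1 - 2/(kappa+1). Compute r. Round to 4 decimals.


Step 1: Compute the condition number.
kappa = L/mu = 147/88 = 1.6705
Step 2: Compute the convergence rate.
r = 1 - 2/(kappa + 1) = 1 - 2*mu/(L + mu) = (L - mu)/(L + mu) = 59/235 = 0.2511


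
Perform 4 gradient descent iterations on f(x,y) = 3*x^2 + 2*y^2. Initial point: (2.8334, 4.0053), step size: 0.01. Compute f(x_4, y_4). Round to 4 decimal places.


Gradient descent on f(x,y) = 3*x^2 + 2*y^2.
Starting point: (2.8334, 4.0053), alpha = 0.01
Step 1: grad_x = 2*3*2.8334 = 17.0004, grad_y = 2*2*4.0053 = 16.0212
  x_1 = 2.8334 - 0.01*17.0004 = 2.6634
  y_1 = 4.0053 - 0.01*16.0212 = 3.8451
Step 2: grad_x = 2*3*2.6634 = 15.9804, grad_y = 2*2*3.8451 = 15.3804
  x_2 = 2.6634 - 0.01*15.9804 = 2.5036
  y_2 = 3.8451 - 0.01*15.3804 = 3.6913
Step 3: grad_x = 2*3*2.5036 = 15.0216, grad_y = 2*2*3.6913 = 14.7651
  x_3 = 2.5036 - 0.01*15.0216 = 2.3534
  y_3 = 3.6913 - 0.01*14.7651 = 3.5436
Step 4: grad_x = 2*3*2.3534 = 14.1203, grad_y = 2*2*3.5436 = 14.1745
  x_4 = 2.3534 - 0.01*14.1203 = 2.2122
  y_4 = 3.5436 - 0.01*14.1745 = 3.4019
f(2.2122, 3.4019) = 3*2.2122^2 + 2*3.4019^2 = 37.8268


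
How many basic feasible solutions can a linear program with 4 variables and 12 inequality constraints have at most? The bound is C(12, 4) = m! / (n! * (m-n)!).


Each vertex corresponds to some choice of n active constraints out of m, so the number of vertices is at most C(m, n) = m! / (n!(m-n)!).
m = 12, n = 4
Numerator: 12 * 11 * 10 * 9
Denominator: 4! = 24
C(12, 4) = 495


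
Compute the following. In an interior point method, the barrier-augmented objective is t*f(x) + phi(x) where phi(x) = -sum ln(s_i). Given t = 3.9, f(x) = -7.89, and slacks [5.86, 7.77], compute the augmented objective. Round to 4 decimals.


Step 1: Compute log-barrier.
ln values: [1.7681, 2.0503]
phi = -(1.7681 + 2.0503) = -3.8184
Step 2: Compute augmented objective.
t*f(x) = 3.9*-7.89 = -30.771
Total = -30.771 - 3.8184 = -34.5894


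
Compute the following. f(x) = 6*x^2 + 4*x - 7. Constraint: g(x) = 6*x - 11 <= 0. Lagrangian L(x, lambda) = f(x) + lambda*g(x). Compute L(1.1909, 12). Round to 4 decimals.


Step 1: Evaluate f(x).
f(1.1909) = 6*1.1909^2 + 4*1.1909 - 7 = 6.2731
Step 2: Evaluate g(x).
g(1.1909) = 6*1.1909 - 11 = -3.8546
Step 3: Compute Lagrangian.
L = 6.2731 + 12*-3.8546 = -39.9821


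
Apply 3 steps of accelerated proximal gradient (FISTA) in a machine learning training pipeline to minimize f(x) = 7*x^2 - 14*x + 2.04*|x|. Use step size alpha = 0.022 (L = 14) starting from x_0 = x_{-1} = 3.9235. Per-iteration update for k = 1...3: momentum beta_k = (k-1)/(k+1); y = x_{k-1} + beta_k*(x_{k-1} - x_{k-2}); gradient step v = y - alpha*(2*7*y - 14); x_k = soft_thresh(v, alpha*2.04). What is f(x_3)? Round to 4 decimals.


FISTA on f(x) = 7*x^2 - 14*x + 2.04*|x|
L = 14, alpha = 0.022
Iteration 1: beta = 0.0, y = 3.9235 + 0.0*(3.9235 - 3.9235) = 3.9235
  grad(y) = 40.929, v = y - alpha*grad = 3.0231
  prox(v) = soft_thresh(3.0231, 0.0449) = 2.9782
Iteration 2: beta = 0.3333, y = 2.9782 + 0.3333*(2.9782 - 3.9235) = 2.6631
  grad(y) = 23.2831, v = y - alpha*grad = 2.1508
  prox(v) = soft_thresh(2.1508, 0.0449) = 2.106
Iteration 3: beta = 0.5, y = 2.106 + 0.5*(2.106 - 2.9782) = 1.6699
  grad(y) = 9.3781, v = y - alpha*grad = 1.4635
  prox(v) = soft_thresh(1.4635, 0.0449) = 1.4187
f(x_3) = 7*1.4187^2 - 14*1.4187 + 2.04*|1.4187| = -2.879


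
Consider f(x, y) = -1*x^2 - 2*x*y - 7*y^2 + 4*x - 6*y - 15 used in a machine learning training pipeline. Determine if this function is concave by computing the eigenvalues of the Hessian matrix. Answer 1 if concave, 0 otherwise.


The Hessian of f(x,y) = -1*x^2 - 2*x*y - 7*y^2 + 4*x - 6*y - 15 is:
H = [[-2, -2], [-2, -14]]
Trace = -2 - 14 = -16
Determinant = -2*-14 - (-2)^2 = 24
Discriminant = (-16)^2 - 4*24 = 160.0
Eigenvalues: lambda_1 = -14.3246, lambda_2 = -1.6754
The function is concave.

1


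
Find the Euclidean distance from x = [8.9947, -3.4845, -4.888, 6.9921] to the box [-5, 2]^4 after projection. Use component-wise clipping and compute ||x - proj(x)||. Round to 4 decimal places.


Project each component onto [-5, 2].
clip(8.9947) = 2.0, clip(-3.4845) = -3.4845, clip(-4.888) = -4.888, clip(6.9921) = 2.0
Projection = [2.0, -3.4845, -4.888, 2.0]
Squared diffs: [48.9258, 0.0, 0.0, 24.9211]
Distance = sqrt(73.8469) = 8.5934


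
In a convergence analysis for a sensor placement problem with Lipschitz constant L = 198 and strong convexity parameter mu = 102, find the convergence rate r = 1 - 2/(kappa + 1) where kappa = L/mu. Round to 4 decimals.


Step 1: Compute the condition number.
kappa = L/mu = 198/102 = 1.9412
Step 2: Compute the convergence rate.
r = 1 - 2/(kappa + 1) = 1 - 2*mu/(L + mu) = (L - mu)/(L + mu) = 96/300 = 0.32


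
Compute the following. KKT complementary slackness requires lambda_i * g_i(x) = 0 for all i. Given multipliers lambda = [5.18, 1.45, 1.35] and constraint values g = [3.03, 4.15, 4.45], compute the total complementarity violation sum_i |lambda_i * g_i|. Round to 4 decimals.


KKT complementary slackness check:
lambda_1 * g_1 = 5.18 * 3.03 = 15.6954
lambda_2 * g_2 = 1.45 * 4.15 = 6.0175
lambda_3 * g_3 = 1.35 * 4.45 = 6.0075
Total violation = 15.6954 + 6.0175 + 6.0075 = 27.7204


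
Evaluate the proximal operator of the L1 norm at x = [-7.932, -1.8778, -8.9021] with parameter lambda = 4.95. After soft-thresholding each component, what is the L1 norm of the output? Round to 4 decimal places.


Soft-thresholding with lambda = 4.95:
prox(-7.932) = sign(-7.932)*max(|-7.932| - 4.95, 0) = -2.982
prox(-1.8778) = sign(-1.8778)*max(|-1.8778| - 4.95, 0) = 0.0
prox(-8.9021) = sign(-8.9021)*max(|-8.9021| - 4.95, 0) = -3.9521
prox(x) = [-2.982, 0.0, -3.9521]
||prox(x)||_1 = 2.982 + 0.0 + 3.9521 = 6.9341


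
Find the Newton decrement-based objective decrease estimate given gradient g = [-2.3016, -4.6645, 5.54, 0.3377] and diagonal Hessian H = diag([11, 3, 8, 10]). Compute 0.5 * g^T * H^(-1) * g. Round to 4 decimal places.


Step 1: H is diagonal, so H^(-1) * g = [-0.2092, -1.5548, 0.6925, 0.0338].
Step 2: g^T H^(-1) g = sum_i g_i^2 / H_ii
  = (-2.3016)^2/11 + (-4.6645)^2/3 + (5.54)^2/8 + (0.3377)^2/10
  = 0.4816 + 7.2525 + 3.8365 + 0.0114 = 11.582
Step 3: Objective decrease = 0.5 * g^T H^(-1) g = 5.791


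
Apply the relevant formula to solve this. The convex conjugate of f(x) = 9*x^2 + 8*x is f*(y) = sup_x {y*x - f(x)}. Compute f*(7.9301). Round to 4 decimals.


f*(y) = sup_x {y*x - a*x^2 - b*x} = sup_x {(y-b)*x - a*x^2}
FOC: (y - b) - 2a*x = 0 => x* = (y - b)/(2a)
x* = (7.9301 - 8)/(2*9) = -0.0039
f*(7.9301) = (y-b)^2/(4a) = (7.9301 - 8)^2/(4*9)
= 0.0049/36 = 0.0001


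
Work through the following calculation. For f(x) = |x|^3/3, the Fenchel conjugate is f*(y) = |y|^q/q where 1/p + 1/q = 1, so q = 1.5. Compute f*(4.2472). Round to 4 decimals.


The conjugate exponent q satisfies 1/p + 1/q = 1.
p = 3, so q = 3/(3 - 1) = 1.5
|y|^q = 4.2472^1.5 = 8.7529
f*(4.2472) = 8.7529 / 1.5 = 5.8353


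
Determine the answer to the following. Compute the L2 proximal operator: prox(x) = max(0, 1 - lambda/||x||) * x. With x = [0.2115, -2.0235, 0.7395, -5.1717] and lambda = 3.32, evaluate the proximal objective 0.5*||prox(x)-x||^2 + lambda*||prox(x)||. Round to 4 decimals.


Step 1: Compute ||x||.
||x|| = 5.6065
Step 2: Compute scaling factor.
scale = max(0, 1 - 3.32/5.6065) = 0.4078
Step 3: prox(x) = [0.0863, -0.8252, 0.3016, -2.1092]
||prox(x)|| = 2.2865
Step 4: Proximal objective.
0.5*||prox-x||^2 = 5.5112
lambda*||prox|| = 7.5912
Total = 13.1023


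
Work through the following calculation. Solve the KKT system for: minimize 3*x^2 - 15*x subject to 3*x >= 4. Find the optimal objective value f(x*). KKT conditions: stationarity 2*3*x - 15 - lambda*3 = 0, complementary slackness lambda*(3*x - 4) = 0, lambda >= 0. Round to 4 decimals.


Step 1: Try lambda = 0 (constraint inactive).
Stationarity: 2*3*x - 15 = 0
x* = 15/(2*3) = 2.5
Check constraint: 3*2.5 = 7.5 >= 4 -- satisfied.
Step 2: Compute optimal value.
f(x*) = 3*2.5^2 - 15*2.5 = -18.75


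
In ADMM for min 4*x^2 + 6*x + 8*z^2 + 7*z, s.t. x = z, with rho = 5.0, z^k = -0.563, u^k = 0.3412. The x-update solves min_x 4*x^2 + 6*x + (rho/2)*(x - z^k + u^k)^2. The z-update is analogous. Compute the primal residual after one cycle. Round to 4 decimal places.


ADMM iteration with rho = 5.0, z^k = -0.563, u^k = 0.3412
Step 1: x-update.
Minimize 4*x^2 + 6*x + (5.0/2)*(x + 0.563 + 0.3412)^2
FOC: (2*4 + 5.0)*x = -6 + 5.0*(-0.563 - 0.3412)
x^{k+1} = -0.8093
Step 2: z-update.
Minimize 8*z^2 + 7*z + (5.0/2)*(-0.8093 - z + 0.3412)^2
FOC: (2*8 + 5.0)*z = -7 + 5.0*(-0.8093 + 0.3412)
z^{k+1} = -0.4448
Step 3: u-update.
u^{k+1} = 0.3412 - 0.8093 + 0.4448 = -0.0233
Step 4: Primal residual = |-0.8093 + 0.4448| = 0.3645


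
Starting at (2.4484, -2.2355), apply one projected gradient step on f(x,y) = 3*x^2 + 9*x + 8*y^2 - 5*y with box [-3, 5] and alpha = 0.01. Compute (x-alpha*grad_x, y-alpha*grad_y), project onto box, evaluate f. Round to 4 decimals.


Step 1: Compute gradient at (2.4484, -2.2355).
grad_x = 2*3*2.4484 + 9 = 23.6904
grad_y = 2*8*-2.2355 - 5 = -40.768
Step 2: Gradient step.
x_raw = 2.4484 - 0.01*23.6904 = 2.2115
y_raw = -2.2355 - 0.01*-40.768 = -1.8278
Step 3: Project onto [-3, 5].
x_proj = clip(2.2115) = 2.2115
y_proj = clip(-1.8278) = -1.8278
Step 4: Evaluate f.
f(2.2115, -1.8278) = 70.4421


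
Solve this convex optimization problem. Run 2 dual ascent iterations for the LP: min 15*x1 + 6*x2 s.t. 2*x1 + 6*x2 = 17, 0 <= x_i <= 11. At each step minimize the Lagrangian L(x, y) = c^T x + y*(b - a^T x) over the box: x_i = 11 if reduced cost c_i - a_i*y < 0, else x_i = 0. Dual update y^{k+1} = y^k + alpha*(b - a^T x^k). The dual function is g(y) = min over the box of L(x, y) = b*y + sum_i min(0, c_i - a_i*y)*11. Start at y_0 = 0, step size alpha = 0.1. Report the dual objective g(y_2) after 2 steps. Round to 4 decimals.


Dual ascent for LP: min 15*x1 + 6*x2, 2*x1 + 6*x2 = 17, 0 <= x_i <= 11
Step 1: y^k = 0.0, reduced costs: (15.0, 6.0)
  x^k = (0.0, 0.0), subgradient = b - a^T x = 17.0
  y^{k+1} = 0.0 + 0.1*17.0 = 1.7
Step 2: y^k = 1.7, reduced costs: (11.6, -4.2)
  x^k = (0.0, 11.0), subgradient = b - a^T x = -49.0
  y^{k+1} = 1.7 + 0.1*-49.0 = -3.2
Dual objective at y_2 = -3.2: reduced costs (21.4, 25.2), box minimizer x = (0.0, 0.0)
g(y_2) = b*y + (c1 - a1*y)*x1 + (c2 - a2*y)*x2 = 17*(-3.2) + 21.4*0.0 + 25.2*0.0 = -54.4 + 0.0 + 0.0 = -54.4


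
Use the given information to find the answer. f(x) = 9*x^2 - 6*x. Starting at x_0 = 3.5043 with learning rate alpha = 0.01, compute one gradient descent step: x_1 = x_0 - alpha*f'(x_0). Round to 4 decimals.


We compute the gradient at x_0 and apply the update.
f'(x) = 18*x - 6
f'(3.5043) = 18*3.5043 - 6 = 57.0774
x_1 = 3.5043 - 0.01*57.0774 = 2.9335


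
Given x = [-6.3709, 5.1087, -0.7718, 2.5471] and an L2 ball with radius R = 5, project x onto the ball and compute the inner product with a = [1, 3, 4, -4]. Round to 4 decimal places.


Step 1: Compute ||x|| (intermediates to 6 decimals).
||x|| = sqrt((-6.3709)^2 + 5.1087^2 + (-0.7718)^2 + 2.5471^2) = 8.58898
Step 2: Project.
Since ||x|| > R, scale = R/||x|| = 5/8.58898 = 0.582141, proj(x) = scale * x
proj(x) = [-3.708762, 2.973984, -0.449296, 1.482771]
Step 3: Dot product.
a^T * proj(x) = 1*(-3.708762) + 3*2.973984 + 4*(-0.449296) - 4*1.482771 = -2.5151


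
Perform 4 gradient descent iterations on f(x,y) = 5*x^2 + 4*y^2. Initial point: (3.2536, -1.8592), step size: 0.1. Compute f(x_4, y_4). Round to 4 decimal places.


Gradient descent on f(x,y) = 5*x^2 + 4*y^2.
Starting point: (3.2536, -1.8592), alpha = 0.1
Step 1: grad_x = 2*5*3.2536 = 32.536, grad_y = 2*4*-1.8592 = -14.8736
  x_1 = 3.2536 - 0.1*32.536 = -0.0
  y_1 = -1.8592 - 0.1*-14.8736 = -0.3718
Step 2: grad_x = 2*5*-0.0 = -0.0, grad_y = 2*4*-0.3718 = -2.9747
  x_2 = -0.0 - 0.1*-0.0 = 0.0
  y_2 = -0.3718 - 0.1*-2.9747 = -0.0744
Step 3: grad_x = 2*5*0.0 = 0.0, grad_y = 2*4*-0.0744 = -0.5949
  x_3 = 0.0 - 0.1*0.0 = 0.0
  y_3 = -0.0744 - 0.1*-0.5949 = -0.0149
Step 4: grad_x = 2*5*0.0 = 0.0, grad_y = 2*4*-0.0149 = -0.119
  x_4 = 0.0 - 0.1*0.0 = 0.0
  y_4 = -0.0149 - 0.1*-0.119 = -0.003
f(0.0, -0.003) = 5*0.0^2 + 4*(-0.003)^2 = 0.0


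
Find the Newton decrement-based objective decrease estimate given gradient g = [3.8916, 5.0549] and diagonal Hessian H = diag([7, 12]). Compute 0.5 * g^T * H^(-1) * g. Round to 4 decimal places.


Step 1: H is diagonal, so H^(-1) * g = [0.5559, 0.4212].
Step 2: g^T H^(-1) g = sum_i g_i^2 / H_ii
  = (3.8916)^2/7 + (5.0549)^2/12
  = 2.1635 + 2.1293 = 4.2928
Step 3: Objective decrease = 0.5 * g^T H^(-1) g = 2.1464


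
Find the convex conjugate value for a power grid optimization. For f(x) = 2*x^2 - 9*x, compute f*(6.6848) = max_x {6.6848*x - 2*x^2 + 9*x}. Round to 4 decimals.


f*(y) = sup_x {y*x - a*x^2 - b*x} = sup_x {(y-b)*x - a*x^2}
FOC: (y - b) - 2a*x = 0 => x* = (y - b)/(2a)
x* = (6.6848 + 9)/(2*2) = 3.9212
f*(6.6848) = (y-b)^2/(4a) = (6.6848 + 9)^2/(4*2)
= 246.013/8 = 30.7516


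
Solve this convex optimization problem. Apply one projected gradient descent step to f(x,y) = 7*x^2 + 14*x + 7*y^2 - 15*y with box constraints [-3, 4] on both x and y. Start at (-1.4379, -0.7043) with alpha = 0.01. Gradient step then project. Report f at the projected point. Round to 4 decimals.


Step 1: Compute gradient at (-1.4379, -0.7043).
grad_x = 2*7*-1.4379 + 14 = -6.1306
grad_y = 2*7*-0.7043 - 15 = -24.8602
Step 2: Gradient step.
x_raw = -1.4379 - 0.01*-6.1306 = -1.3766
y_raw = -0.7043 - 0.01*-24.8602 = -0.4557
Step 3: Project onto [-3, 4].
x_proj = clip(-1.3766) = -1.3766
y_proj = clip(-0.4557) = -0.4557
Step 4: Evaluate f.
f(-1.3766, -0.4557) = 2.2819


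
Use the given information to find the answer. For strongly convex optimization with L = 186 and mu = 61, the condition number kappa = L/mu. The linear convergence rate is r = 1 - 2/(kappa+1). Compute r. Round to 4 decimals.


Step 1: Compute the condition number.
kappa = L/mu = 186/61 = 3.0492
Step 2: Compute the convergence rate.
r = 1 - 2/(kappa + 1) = 1 - 2*mu/(L + mu) = (L - mu)/(L + mu) = 125/247 = 0.5061


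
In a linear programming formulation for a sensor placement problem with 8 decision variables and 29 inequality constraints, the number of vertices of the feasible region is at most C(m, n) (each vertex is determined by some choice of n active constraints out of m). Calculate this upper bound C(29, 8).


Each vertex corresponds to some choice of n active constraints out of m, so the number of vertices is at most C(m, n) = m! / (n!(m-n)!).
m = 29, n = 8
Numerator: 29 * 28 * 27 * 26 * 25 * 24 * 23 * 22
Denominator: 8! = 40320
C(29, 8) = 4292145


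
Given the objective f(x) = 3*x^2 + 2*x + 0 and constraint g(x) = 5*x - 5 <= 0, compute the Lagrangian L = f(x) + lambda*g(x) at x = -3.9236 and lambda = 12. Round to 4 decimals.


Step 1: Evaluate f(x).
f(-3.9236) = 3*(-3.9236)^2 + 2*(-3.9236) + 0 = 38.3367
Step 2: Evaluate g(x).
g(-3.9236) = 5*-3.9236 - 5 = -24.618
Step 3: Compute Lagrangian.
L = 38.3367 + 12*-24.618 = -257.0793


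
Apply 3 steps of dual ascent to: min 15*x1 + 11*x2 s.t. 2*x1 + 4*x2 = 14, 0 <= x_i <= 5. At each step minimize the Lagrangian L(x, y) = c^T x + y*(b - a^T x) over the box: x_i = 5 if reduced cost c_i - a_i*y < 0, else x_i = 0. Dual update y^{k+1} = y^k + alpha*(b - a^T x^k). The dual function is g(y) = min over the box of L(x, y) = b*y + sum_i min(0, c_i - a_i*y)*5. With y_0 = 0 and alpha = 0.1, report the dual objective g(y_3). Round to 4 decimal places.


Dual ascent for LP: min 15*x1 + 11*x2, 2*x1 + 4*x2 = 14, 0 <= x_i <= 5
Step 1: y^k = 0.0, reduced costs: (15.0, 11.0)
  x^k = (0.0, 0.0), subgradient = b - a^T x = 14.0
  y^{k+1} = 0.0 + 0.1*14.0 = 1.4
Step 2: y^k = 1.4, reduced costs: (12.2, 5.4)
  x^k = (0.0, 0.0), subgradient = b - a^T x = 14.0
  y^{k+1} = 1.4 + 0.1*14.0 = 2.8
Step 3: y^k = 2.8, reduced costs: (9.4, -0.2)
  x^k = (0.0, 5.0), subgradient = b - a^T x = -6.0
  y^{k+1} = 2.8 + 0.1*-6.0 = 2.2
Dual objective at y_3 = 2.2: reduced costs (10.6, 2.2), box minimizer x = (0.0, 0.0)
g(y_3) = b*y + (c1 - a1*y)*x1 + (c2 - a2*y)*x2 = 14*2.2 + 10.6*0.0 + 2.2*0.0 = 30.8 + 0.0 + 0.0 = 30.8


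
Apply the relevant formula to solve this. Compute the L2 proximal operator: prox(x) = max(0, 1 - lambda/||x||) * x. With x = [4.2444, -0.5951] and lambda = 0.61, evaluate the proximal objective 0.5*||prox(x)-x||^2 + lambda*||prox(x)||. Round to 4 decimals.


Step 1: Compute ||x||.
||x|| = 4.2859
Step 2: Compute scaling factor.
scale = max(0, 1 - 0.61/4.2859) = 0.8577
Step 3: prox(x) = [3.6403, -0.5104]
||prox(x)|| = 3.6759
Step 4: Proximal objective.
0.5*||prox-x||^2 = 0.1861
lambda*||prox|| = 2.2423
Total = 2.4284


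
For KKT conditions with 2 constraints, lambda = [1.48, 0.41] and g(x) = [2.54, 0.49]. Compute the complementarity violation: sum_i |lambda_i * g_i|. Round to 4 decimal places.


KKT complementary slackness check:
lambda_1 * g_1 = 1.48 * 2.54 = 3.7592
lambda_2 * g_2 = 0.41 * 0.49 = 0.2009
Total violation = 3.7592 + 0.2009 = 3.9601


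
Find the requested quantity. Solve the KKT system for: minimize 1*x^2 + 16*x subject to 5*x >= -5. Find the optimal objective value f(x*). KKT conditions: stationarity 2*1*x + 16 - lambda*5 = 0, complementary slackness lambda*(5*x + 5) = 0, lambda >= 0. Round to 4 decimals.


Step 1: Try lambda = 0 (constraint inactive).
x_unc = -16/(2*1) = -8.0
Check: 5*-8.0 = -40.0 < -5 -- violated!
Step 2: Constraint must be active: 5*x = -5
x* = -5/5 = -1.0
lambda = (2*1*(-1.0) + 16)/5 = 2.8
Step 3: Compute optimal value.
f(x*) = 1*(-1.0)^2 + 16*(-1.0) = -15.0


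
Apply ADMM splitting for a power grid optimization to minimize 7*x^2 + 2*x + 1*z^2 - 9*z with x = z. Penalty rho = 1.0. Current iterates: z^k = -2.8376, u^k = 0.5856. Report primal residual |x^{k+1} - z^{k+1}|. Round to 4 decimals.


ADMM iteration with rho = 1.0, z^k = -2.8376, u^k = 0.5856
Step 1: x-update.
Minimize 7*x^2 + 2*x + (1.0/2)*(x + 2.8376 + 0.5856)^2
FOC: (2*7 + 1.0)*x = -2 + 1.0*(-2.8376 - 0.5856)
x^{k+1} = -0.3615
Step 2: z-update.
Minimize 1*z^2 - 9*z + (1.0/2)*(-0.3615 - z + 0.5856)^2
FOC: (2*1 + 1.0)*z = 9 + 1.0*(-0.3615 + 0.5856)
z^{k+1} = 3.0747
Step 3: u-update.
u^{k+1} = 0.5856 - 0.3615 - 3.0747 = -2.8506
Step 4: Primal residual = |-0.3615 - 3.0747| = 3.4362


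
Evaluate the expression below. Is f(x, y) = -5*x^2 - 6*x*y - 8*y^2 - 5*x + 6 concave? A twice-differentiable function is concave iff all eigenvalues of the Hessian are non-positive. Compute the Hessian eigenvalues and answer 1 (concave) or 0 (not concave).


The Hessian of f(x,y) = -5*x^2 - 6*x*y - 8*y^2 - 5*x + 6 is:
H = [[-10, -6], [-6, -16]]
Trace = -10 - 16 = -26
Determinant = -10*-16 - (-6)^2 = 124
Discriminant = (-26)^2 - 4*124 = 180.0
Eigenvalues: lambda_1 = -19.7082, lambda_2 = -6.2918
The function is concave.

1


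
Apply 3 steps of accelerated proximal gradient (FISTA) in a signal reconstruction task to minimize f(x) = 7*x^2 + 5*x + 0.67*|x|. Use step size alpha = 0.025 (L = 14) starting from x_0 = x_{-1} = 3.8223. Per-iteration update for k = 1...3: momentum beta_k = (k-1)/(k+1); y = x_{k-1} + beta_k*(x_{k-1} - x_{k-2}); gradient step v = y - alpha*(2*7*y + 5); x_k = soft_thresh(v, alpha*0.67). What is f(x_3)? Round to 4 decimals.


FISTA on f(x) = 7*x^2 + 5*x + 0.67*|x|
L = 14, alpha = 0.025
Iteration 1: beta = 0.0, y = 3.8223 + 0.0*(3.8223 - 3.8223) = 3.8223
  grad(y) = 58.5122, v = y - alpha*grad = 2.3595
  prox(v) = soft_thresh(2.3595, 0.0168) = 2.3427
Iteration 2: beta = 0.3333, y = 2.3427 + 0.3333*(2.3427 - 3.8223) = 1.8496
  grad(y) = 30.8938, v = y - alpha*grad = 1.0772
  prox(v) = soft_thresh(1.0772, 0.0168) = 1.0605
Iteration 3: beta = 0.5, y = 1.0605 + 0.5*(1.0605 - 2.3427) = 0.4193
  grad(y) = 10.8705, v = y - alpha*grad = 0.1476
  prox(v) = soft_thresh(0.1476, 0.0168) = 0.1308
f(x_3) = 7*0.1308^2 + 5*0.1308 + 0.67*|0.1308| = 0.8615


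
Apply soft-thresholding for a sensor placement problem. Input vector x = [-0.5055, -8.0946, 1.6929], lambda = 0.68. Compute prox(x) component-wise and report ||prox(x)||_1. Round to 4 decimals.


Soft-thresholding with lambda = 0.68:
prox(-0.5055) = sign(-0.5055)*max(|-0.5055| - 0.68, 0) = 0.0
prox(-8.0946) = sign(-8.0946)*max(|-8.0946| - 0.68, 0) = -7.4146
prox(1.6929) = sign(1.6929)*max(|1.6929| - 0.68, 0) = 1.0129
prox(x) = [0.0, -7.4146, 1.0129]
||prox(x)||_1 = 0.0 + 7.4146 + 1.0129 = 8.4275


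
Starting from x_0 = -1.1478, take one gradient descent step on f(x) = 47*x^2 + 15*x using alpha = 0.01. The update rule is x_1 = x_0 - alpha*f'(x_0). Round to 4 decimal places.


We compute the gradient at x_0 and apply the update.
f'(x) = 94*x + 15
f'(-1.1478) = 94*-1.1478 + 15 = -92.8932
x_1 = -1.1478 - 0.01*-92.8932 = -0.2189


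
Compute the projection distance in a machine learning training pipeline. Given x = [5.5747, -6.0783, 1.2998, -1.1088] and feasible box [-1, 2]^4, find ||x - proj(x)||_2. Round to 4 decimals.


Project each component onto [-1, 2].
clip(5.5747) = 2.0, clip(-6.0783) = -1.0, clip(1.2998) = 1.2998, clip(-1.1088) = -1.0
Projection = [2.0, -1.0, 1.2998, -1.0]
Squared diffs: [12.7785, 25.7891, 0.0, 0.0118]
Distance = sqrt(38.5794) = 6.2112


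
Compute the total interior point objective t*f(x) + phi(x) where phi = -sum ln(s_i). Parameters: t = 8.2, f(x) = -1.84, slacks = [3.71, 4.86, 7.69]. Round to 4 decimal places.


Step 1: Compute log-barrier.
ln values: [1.311, 1.581, 2.0399]
phi = -(1.311 + 1.581 + 2.0399) = -4.932
Step 2: Compute augmented objective.
t*f(x) = 8.2*-1.84 = -15.088
Total = -15.088 - 4.932 = -20.02


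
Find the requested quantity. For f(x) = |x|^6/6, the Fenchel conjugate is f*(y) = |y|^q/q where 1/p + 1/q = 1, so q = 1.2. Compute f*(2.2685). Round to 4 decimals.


The conjugate exponent q satisfies 1/p + 1/q = 1.
p = 6, so q = 6/(6 - 1) = 1.2
|y|^q = 2.2685^1.2 = 2.6723
f*(2.2685) = 2.6723 / 1.2 = 2.2269


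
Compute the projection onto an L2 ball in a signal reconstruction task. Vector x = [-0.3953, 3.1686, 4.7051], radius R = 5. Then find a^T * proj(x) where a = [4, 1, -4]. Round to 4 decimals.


Step 1: Compute ||x|| (intermediates to 6 decimals).
||x|| = sqrt((-0.3953)^2 + 3.1686^2 + 4.7051^2) = 5.686322
Step 2: Project.
Since ||x|| > R, scale = R/||x|| = 5/5.686322 = 0.879303, proj(x) = scale * x
proj(x) = [-0.347588, 2.786159, 4.137209]
Step 3: Dot product.
a^T * proj(x) = 4*(-0.347588) + 1*2.786159 - 4*4.137209 = -15.153


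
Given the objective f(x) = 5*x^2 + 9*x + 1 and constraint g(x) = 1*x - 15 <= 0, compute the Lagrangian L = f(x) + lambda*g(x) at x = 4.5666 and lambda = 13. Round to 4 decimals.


Step 1: Evaluate f(x).
f(4.5666) = 5*4.5666^2 + 9*4.5666 + 1 = 146.3686
Step 2: Evaluate g(x).
g(4.5666) = 1*4.5666 - 15 = -10.4334
Step 3: Compute Lagrangian.
L = 146.3686 + 13*-10.4334 = 10.7344


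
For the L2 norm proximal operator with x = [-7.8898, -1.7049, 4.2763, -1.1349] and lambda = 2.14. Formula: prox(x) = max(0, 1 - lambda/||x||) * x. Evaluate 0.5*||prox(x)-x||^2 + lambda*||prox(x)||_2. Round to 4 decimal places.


Step 1: Compute ||x||.
||x|| = 9.2049
Step 2: Compute scaling factor.
scale = max(0, 1 - 2.14/9.2049) = 0.7675
Step 3: prox(x) = [-6.0555, -1.3085, 3.2821, -0.8711]
||prox(x)|| = 7.0649
Step 4: Proximal objective.
0.5*||prox-x||^2 = 2.2898
lambda*||prox|| = 15.1189
Total = 17.4087


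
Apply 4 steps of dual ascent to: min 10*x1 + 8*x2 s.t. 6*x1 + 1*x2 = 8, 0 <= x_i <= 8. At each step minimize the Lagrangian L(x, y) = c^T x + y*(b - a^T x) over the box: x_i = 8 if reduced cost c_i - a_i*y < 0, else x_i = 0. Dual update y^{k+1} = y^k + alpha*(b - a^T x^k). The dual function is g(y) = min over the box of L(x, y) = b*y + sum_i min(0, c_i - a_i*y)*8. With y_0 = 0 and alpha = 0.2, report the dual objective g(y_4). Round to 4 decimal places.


Dual ascent for LP: min 10*x1 + 8*x2, 6*x1 + 1*x2 = 8, 0 <= x_i <= 8
Step 1: y^k = 0.0, reduced costs: (10.0, 8.0)
  x^k = (0.0, 0.0), subgradient = b - a^T x = 8.0
  y^{k+1} = 0.0 + 0.2*8.0 = 1.6
Step 2: y^k = 1.6, reduced costs: (0.4, 6.4)
  x^k = (0.0, 0.0), subgradient = b - a^T x = 8.0
  y^{k+1} = 1.6 + 0.2*8.0 = 3.2
Step 3: y^k = 3.2, reduced costs: (-9.2, 4.8)
  x^k = (8.0, 0.0), subgradient = b - a^T x = -40.0
  y^{k+1} = 3.2 + 0.2*-40.0 = -4.8
Step 4: y^k = -4.8, reduced costs: (38.8, 12.8)
  x^k = (0.0, 0.0), subgradient = b - a^T x = 8.0
  y^{k+1} = -4.8 + 0.2*8.0 = -3.2
Dual objective at y_4 = -3.2: reduced costs (29.2, 11.2), box minimizer x = (0.0, 0.0)
g(y_4) = b*y + (c1 - a1*y)*x1 + (c2 - a2*y)*x2 = 8*(-3.2) + 29.2*0.0 + 11.2*0.0 = -25.6 + 0.0 + 0.0 = -25.6


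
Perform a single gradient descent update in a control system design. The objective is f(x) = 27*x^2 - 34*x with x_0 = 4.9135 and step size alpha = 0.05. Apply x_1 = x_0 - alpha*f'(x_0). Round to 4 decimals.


We compute the gradient at x_0 and apply the update.
f'(x) = 54*x - 34
f'(4.9135) = 54*4.9135 - 34 = 231.329
x_1 = 4.9135 - 0.05*231.329 = -6.653


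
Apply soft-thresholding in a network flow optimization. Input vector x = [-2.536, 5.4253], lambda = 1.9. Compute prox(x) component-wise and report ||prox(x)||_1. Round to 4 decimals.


Soft-thresholding with lambda = 1.9:
prox(-2.536) = sign(-2.536)*max(|-2.536| - 1.9, 0) = -0.636
prox(5.4253) = sign(5.4253)*max(|5.4253| - 1.9, 0) = 3.5253
prox(x) = [-0.636, 3.5253]
||prox(x)||_1 = 0.636 + 3.5253 = 4.1613


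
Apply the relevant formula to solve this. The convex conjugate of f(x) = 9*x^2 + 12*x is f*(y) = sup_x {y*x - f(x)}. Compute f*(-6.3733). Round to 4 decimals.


f*(y) = sup_x {y*x - a*x^2 - b*x} = sup_x {(y-b)*x - a*x^2}
FOC: (y - b) - 2a*x = 0 => x* = (y - b)/(2a)
x* = (-6.3733 - 12)/(2*9) = -1.0207
f*(-6.3733) = (y-b)^2/(4a) = (-6.3733 - 12)^2/(4*9)
= 337.5782/36 = 9.3772


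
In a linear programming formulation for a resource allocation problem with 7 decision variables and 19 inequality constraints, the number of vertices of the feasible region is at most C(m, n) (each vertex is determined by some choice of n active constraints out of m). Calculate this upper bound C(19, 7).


Each vertex corresponds to some choice of n active constraints out of m, so the number of vertices is at most C(m, n) = m! / (n!(m-n)!).
m = 19, n = 7
Numerator: 19 * 18 * 17 * 16 * 15 * 14 * 13
Denominator: 7! = 5040
C(19, 7) = 50388


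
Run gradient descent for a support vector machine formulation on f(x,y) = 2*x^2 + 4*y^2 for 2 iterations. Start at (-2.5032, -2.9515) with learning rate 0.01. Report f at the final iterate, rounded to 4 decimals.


Gradient descent on f(x,y) = 2*x^2 + 4*y^2.
Starting point: (-2.5032, -2.9515), alpha = 0.01
Step 1: grad_x = 2*2*-2.5032 = -10.0128, grad_y = 2*4*-2.9515 = -23.612
  x_1 = -2.5032 - 0.01*-10.0128 = -2.4031
  y_1 = -2.9515 - 0.01*-23.612 = -2.7154
Step 2: grad_x = 2*2*-2.4031 = -9.6123, grad_y = 2*4*-2.7154 = -21.723
  x_2 = -2.4031 - 0.01*-9.6123 = -2.3069
  y_2 = -2.7154 - 0.01*-21.723 = -2.4981
f(-2.3069, -2.4981) = 2*(-2.3069)^2 + 4*(-2.4981)^2 = 35.607


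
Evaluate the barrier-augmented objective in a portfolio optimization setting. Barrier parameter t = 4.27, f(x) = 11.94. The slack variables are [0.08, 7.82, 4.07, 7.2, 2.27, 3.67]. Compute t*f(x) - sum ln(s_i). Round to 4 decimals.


Step 1: Compute log-barrier.
ln values: [-2.5257, 2.0567, 1.4036, 1.9741, 0.8198, 1.3002]
phi = -(-2.5257 + 2.0567 + 1.4036 + 1.9741 + 0.8198 + 1.3002) = -5.0287
Step 2: Compute augmented objective.
t*f(x) = 4.27*11.94 = 50.9838
Total = 50.9838 - 5.0287 = 45.9551


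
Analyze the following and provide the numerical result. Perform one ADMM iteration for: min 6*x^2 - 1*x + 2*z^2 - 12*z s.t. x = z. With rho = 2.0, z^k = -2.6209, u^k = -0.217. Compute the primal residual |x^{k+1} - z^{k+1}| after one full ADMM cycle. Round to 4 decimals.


ADMM iteration with rho = 2.0, z^k = -2.6209, u^k = -0.217
Step 1: x-update.
Minimize 6*x^2 - 1*x + (2.0/2)*(x + 2.6209 - 0.217)^2
FOC: (2*6 + 2.0)*x = 1 + 2.0*(-2.6209 + 0.217)
x^{k+1} = -0.272
Step 2: z-update.
Minimize 2*z^2 - 12*z + (2.0/2)*(-0.272 - z - 0.217)^2
FOC: (2*2 + 2.0)*z = 12 + 2.0*(-0.272 - 0.217)
z^{k+1} = 1.837
Step 3: u-update.
u^{k+1} = -0.217 - 0.272 - 1.837 = -2.326
Step 4: Primal residual = |-0.272 - 1.837| = 2.109


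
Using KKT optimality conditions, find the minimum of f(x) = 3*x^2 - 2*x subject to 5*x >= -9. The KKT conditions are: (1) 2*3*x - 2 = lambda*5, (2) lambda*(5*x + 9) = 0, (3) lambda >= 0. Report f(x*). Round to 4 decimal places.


Step 1: Try lambda = 0 (constraint inactive).
Stationarity: 2*3*x - 2 = 0
x* = 2/(2*3) = 1/3 = 0.3333 (rounded; the exact value 1/3 is used below)
Check constraint: 5*0.3333 = 1.6665 >= -9 -- satisfied.
Step 2: Compute optimal value.
f(x*) = 3*(1/3)^2 - 2*(1/3) = -0.3333


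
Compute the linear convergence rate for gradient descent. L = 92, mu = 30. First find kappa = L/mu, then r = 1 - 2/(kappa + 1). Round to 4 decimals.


Step 1: Compute the condition number.
kappa = L/mu = 92/30 = 3.0667
Step 2: Compute the convergence rate.
r = 1 - 2/(kappa + 1) = 1 - 2*mu/(L + mu) = (L - mu)/(L + mu) = 62/122 = 0.5082


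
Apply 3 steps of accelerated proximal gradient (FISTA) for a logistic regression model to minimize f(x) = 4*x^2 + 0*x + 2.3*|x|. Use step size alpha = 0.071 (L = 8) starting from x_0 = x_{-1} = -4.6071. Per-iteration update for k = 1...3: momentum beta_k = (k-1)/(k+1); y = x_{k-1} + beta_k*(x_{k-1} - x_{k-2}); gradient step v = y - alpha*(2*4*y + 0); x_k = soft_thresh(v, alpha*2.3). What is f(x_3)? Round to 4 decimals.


FISTA on f(x) = 4*x^2 + 0*x + 2.3*|x|
L = 8, alpha = 0.071
Iteration 1: beta = 0.0, y = -4.6071 + 0.0*(-4.6071 + 4.6071) = -4.6071
  grad(y) = -36.8568, v = y - alpha*grad = -1.9903
  prox(v) = soft_thresh(-1.9903, 0.1633) = -1.827
Iteration 2: beta = 0.3333, y = -1.827 + 0.3333*(-1.827 + 4.6071) = -0.9003
  grad(y) = -7.2021, v = y - alpha*grad = -0.3889
  prox(v) = soft_thresh(-0.3889, 0.1633) = -0.2256
Iteration 3: beta = 0.5, y = -0.2256 + 0.5*(-0.2256 + 1.827) = 0.5751
  grad(y) = 4.6005, v = y - alpha*grad = 0.2484
  prox(v) = soft_thresh(0.2484, 0.1633) = 0.0851
f(x_3) = 4*0.0851^2 + 0*0.0851 + 2.3*|0.0851| = 0.2248


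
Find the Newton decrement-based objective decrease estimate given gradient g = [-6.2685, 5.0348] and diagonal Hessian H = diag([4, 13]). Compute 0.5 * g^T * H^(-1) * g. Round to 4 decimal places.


Step 1: H is diagonal, so H^(-1) * g = [-1.5671, 0.3873].
Step 2: g^T H^(-1) g = sum_i g_i^2 / H_ii
  = (-6.2685)^2/4 + (5.0348)^2/13
  = 9.8235 + 1.9499 = 11.7735
Step 3: Objective decrease = 0.5 * g^T H^(-1) g = 5.8867


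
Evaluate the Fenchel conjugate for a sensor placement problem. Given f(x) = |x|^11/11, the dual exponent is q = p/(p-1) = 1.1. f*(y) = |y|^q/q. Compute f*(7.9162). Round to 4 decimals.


The conjugate exponent q satisfies 1/p + 1/q = 1.
p = 11, so q = 11/(11 - 1) = 1.1
|y|^q = 7.9162^1.1 = 9.7357
f*(7.9162) = 9.7357 / 1.1 = 8.8507


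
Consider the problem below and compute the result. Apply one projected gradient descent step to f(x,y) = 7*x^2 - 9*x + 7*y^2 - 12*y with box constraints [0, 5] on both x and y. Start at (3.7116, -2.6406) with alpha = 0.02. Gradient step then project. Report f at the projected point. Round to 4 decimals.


Step 1: Compute gradient at (3.7116, -2.6406).
grad_x = 2*7*3.7116 - 9 = 42.9624
grad_y = 2*7*-2.6406 - 12 = -48.9684
Step 2: Gradient step.
x_raw = 3.7116 - 0.02*42.9624 = 2.8524
y_raw = -2.6406 - 0.02*-48.9684 = -1.6612
Step 3: Project onto [0, 5].
x_proj = clip(2.8524) = 2.8524
y_proj = clip(-1.6612) = 0.0
Step 4: Evaluate f.
f(2.8524, 0.0) = 31.2802


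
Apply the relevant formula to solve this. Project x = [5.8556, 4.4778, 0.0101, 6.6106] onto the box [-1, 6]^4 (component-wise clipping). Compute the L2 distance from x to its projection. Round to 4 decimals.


Project each component onto [-1, 6].
clip(5.8556) = 5.8556, clip(4.4778) = 4.4778, clip(0.0101) = 0.0101, clip(6.6106) = 6.0
Projection = [5.8556, 4.4778, 0.0101, 6.0]
Squared diffs: [0.0, 0.0, 0.0, 0.3728]
Distance = sqrt(0.3728) = 0.6106
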